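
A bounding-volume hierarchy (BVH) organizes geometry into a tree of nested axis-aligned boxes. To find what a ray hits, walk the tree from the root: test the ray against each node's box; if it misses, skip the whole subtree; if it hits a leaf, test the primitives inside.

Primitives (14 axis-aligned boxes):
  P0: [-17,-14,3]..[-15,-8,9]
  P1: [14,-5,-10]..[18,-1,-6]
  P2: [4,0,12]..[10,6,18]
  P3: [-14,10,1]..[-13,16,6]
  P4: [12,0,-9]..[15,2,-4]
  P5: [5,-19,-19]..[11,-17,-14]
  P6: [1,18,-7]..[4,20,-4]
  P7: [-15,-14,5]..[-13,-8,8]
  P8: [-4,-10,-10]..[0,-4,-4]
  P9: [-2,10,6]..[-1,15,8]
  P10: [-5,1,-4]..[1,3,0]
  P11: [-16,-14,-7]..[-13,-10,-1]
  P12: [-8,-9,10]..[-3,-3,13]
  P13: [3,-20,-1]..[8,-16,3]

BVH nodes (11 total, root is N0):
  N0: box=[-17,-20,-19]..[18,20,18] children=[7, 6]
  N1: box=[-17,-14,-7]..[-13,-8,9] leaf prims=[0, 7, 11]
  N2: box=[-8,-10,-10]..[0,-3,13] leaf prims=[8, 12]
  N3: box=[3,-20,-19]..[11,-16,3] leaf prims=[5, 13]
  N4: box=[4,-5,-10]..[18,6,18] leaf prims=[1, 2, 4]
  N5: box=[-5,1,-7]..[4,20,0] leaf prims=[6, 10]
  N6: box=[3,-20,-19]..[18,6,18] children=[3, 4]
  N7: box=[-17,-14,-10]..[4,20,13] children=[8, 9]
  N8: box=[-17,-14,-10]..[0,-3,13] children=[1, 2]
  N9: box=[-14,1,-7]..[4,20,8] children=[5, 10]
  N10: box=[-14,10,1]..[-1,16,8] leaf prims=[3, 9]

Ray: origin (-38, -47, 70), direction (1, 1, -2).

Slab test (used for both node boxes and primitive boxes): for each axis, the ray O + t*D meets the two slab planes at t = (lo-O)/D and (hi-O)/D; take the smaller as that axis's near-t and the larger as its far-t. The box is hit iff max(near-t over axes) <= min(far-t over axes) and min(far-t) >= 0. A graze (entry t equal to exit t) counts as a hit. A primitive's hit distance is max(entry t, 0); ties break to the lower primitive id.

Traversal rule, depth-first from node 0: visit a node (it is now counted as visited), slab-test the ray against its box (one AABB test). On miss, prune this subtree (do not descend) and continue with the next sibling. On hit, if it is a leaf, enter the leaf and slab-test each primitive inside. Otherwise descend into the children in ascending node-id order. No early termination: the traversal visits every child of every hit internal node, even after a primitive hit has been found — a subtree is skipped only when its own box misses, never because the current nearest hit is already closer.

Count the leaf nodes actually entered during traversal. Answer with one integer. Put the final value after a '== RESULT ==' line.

Walk:
N0 x:[21,56] y:[27,67] z:[26,89/2] -> hit [27,89/2], descend [6, 7]
  N6 x:[41,56] y:[27,53] z:[26,89/2] -> hit [41,89/2], descend [3, 4]
    N3 x:[41,49] y:[27,31] z:[67/2,89/2] -> miss, prune
    N4 x:[42,56] y:[42,53] z:[26,40] -> miss, prune
  N7 x:[21,42] y:[33,67] z:[57/2,40] -> hit [33,40], descend [8, 9]
    N8 x:[21,38] y:[33,44] z:[57/2,40] -> hit [33,38], descend [1, 2]
      N1 x:[21,25] y:[33,39] z:[61/2,77/2] -> miss, prune
      N2 x:[30,38] y:[37,44] z:[57/2,40] -> hit [37,38] leaf, test {P8@t=37, P12(miss)}
    N9 x:[24,42] y:[48,67] z:[31,77/2] -> miss, prune

Visited [0, 6, 3, 4, 7, 8, 1, 2, 9]. Tests: 9 box, 1 leaf. Nearest: P8.

== RESULT ==
1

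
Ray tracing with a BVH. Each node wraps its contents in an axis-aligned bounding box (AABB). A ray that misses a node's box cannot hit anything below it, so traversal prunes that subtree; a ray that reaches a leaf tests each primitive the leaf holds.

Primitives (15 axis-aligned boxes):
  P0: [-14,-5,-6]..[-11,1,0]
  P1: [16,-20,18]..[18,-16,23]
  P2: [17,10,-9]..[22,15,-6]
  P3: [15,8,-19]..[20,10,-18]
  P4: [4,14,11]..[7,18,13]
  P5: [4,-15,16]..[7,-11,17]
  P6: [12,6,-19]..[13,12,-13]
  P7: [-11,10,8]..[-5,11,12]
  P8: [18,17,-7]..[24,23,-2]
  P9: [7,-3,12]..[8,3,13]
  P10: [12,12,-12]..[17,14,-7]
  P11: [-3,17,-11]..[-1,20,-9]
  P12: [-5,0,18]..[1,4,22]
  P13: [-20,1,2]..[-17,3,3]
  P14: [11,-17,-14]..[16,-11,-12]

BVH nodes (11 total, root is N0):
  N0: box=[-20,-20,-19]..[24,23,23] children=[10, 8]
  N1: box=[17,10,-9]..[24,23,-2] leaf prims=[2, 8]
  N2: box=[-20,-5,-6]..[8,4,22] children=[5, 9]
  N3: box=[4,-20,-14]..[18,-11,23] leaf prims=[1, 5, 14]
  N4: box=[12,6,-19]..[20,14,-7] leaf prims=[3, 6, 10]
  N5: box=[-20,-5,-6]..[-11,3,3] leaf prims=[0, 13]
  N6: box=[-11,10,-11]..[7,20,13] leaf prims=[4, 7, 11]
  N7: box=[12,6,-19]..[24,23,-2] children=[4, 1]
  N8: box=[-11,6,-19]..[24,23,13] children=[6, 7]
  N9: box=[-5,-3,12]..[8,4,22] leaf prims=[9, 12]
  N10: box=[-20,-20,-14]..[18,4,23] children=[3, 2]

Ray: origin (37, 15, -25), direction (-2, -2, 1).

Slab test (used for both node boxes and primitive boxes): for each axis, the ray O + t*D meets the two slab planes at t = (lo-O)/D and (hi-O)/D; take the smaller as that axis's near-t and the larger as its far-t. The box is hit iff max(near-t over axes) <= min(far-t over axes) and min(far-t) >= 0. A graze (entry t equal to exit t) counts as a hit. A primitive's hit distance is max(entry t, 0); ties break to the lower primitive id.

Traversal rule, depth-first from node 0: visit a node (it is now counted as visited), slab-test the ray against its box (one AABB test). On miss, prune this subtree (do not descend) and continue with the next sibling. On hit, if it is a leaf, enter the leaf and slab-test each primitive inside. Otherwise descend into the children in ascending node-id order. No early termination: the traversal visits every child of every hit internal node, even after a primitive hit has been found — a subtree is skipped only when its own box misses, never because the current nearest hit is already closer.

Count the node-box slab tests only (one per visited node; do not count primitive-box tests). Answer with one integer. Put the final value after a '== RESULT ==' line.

Walk:
N0 x:[13/2,57/2] y:[-4,35/2] z:[6,48] -> hit [13/2,35/2], descend [8, 10]
  N8 x:[13/2,24] y:[-4,9/2] z:[6,38] -> miss, prune
  N10 x:[19/2,57/2] y:[11/2,35/2] z:[11,48] -> hit [11,35/2], descend [2, 3]
    N2 x:[29/2,57/2] y:[11/2,10] z:[19,47] -> miss, prune
    N3 x:[19/2,33/2] y:[13,35/2] z:[11,48] -> hit [13,33/2] leaf, test {P1(miss), P5(miss), P14@t=13}

Visited [0, 8, 10, 2, 3]. Tests: 5 box, 1 leaf. Nearest: P14.

== RESULT ==
5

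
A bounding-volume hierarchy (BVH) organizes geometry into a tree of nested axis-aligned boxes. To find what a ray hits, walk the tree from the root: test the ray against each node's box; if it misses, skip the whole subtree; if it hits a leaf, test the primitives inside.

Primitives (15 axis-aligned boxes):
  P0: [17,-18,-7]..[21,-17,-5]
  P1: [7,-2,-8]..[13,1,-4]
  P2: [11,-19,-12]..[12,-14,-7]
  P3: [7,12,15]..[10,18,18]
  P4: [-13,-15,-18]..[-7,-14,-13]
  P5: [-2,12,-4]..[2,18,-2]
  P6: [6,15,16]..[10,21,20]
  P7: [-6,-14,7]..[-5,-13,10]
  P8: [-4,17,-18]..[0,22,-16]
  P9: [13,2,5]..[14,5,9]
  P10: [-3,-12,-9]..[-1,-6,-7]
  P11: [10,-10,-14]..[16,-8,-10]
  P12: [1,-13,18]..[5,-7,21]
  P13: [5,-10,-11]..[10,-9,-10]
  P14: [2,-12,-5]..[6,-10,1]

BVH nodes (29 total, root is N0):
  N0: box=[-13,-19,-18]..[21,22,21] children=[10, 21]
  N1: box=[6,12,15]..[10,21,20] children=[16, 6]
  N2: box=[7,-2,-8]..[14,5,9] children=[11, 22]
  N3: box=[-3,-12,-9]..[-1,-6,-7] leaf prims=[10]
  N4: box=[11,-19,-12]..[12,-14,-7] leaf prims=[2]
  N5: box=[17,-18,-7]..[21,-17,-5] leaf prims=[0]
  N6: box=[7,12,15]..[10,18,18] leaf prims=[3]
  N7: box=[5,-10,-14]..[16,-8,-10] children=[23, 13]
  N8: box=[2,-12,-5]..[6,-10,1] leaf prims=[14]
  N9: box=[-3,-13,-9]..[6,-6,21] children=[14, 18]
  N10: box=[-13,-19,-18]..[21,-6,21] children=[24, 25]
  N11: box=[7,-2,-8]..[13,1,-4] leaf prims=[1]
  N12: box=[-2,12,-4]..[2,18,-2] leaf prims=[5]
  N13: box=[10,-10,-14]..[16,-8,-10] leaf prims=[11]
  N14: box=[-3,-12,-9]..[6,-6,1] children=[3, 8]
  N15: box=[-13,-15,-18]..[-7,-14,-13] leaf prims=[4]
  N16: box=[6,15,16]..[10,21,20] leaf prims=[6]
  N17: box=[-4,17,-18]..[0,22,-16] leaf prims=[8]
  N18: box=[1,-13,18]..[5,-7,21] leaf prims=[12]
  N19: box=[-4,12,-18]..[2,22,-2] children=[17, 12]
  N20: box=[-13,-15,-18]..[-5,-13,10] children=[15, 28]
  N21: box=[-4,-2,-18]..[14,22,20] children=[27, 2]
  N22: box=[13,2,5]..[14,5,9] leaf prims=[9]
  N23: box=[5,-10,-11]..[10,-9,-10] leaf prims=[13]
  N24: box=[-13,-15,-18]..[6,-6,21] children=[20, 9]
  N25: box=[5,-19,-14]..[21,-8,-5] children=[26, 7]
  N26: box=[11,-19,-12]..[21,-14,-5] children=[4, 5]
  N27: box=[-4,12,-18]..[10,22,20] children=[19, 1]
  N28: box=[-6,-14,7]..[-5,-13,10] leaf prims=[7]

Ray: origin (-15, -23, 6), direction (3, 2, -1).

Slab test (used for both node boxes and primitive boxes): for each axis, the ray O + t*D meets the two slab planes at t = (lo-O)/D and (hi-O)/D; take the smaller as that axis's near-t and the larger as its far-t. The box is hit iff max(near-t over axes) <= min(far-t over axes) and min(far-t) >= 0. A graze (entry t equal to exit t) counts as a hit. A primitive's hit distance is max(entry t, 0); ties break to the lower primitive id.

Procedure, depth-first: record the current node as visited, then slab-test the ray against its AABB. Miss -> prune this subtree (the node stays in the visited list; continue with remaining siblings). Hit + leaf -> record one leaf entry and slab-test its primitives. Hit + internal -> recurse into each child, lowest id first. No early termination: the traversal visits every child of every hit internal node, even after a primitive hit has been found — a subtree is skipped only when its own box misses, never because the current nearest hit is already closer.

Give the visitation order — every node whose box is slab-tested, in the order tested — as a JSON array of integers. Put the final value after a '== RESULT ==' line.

Trace the traversal:
N0 x:[2/3,12] y:[2,45/2] z:[-15,24] -> hit [2,12], descend [10, 21]
  N10 x:[2/3,12] y:[2,17/2] z:[-15,24] -> hit [2,17/2], descend [24, 25]
    N24 x:[2/3,7] y:[4,17/2] z:[-15,24] -> hit [4,7], descend [9, 20]
      N9 x:[4,7] y:[5,17/2] z:[-15,15] -> hit [5,7], descend [14, 18]
        N14 x:[4,7] y:[11/2,17/2] z:[5,15] -> hit [11/2,7], descend [3, 8]
          N3 x:[4,14/3] y:[11/2,17/2] z:[13,15] -> miss, prune
          N8 x:[17/3,7] y:[11/2,13/2] z:[5,11] -> hit [17/3,13/2] leaf, test {P14@t=17/3}
        N18 x:[16/3,20/3] y:[5,8] z:[-15,-12] -> miss, prune
      N20 x:[2/3,10/3] y:[4,5] z:[-4,24] -> miss, prune
    N25 x:[20/3,12] y:[2,15/2] z:[11,20] -> miss, prune
  N21 x:[11/3,29/3] y:[21/2,45/2] z:[-14,24] -> miss, prune

Summary -> nodes [0, 10, 24, 9, 14, 3, 8, 18, 20, 25, 21]; box-tests=11; leaf-entries=1; first=P14

== RESULT ==
[0, 10, 24, 9, 14, 3, 8, 18, 20, 25, 21]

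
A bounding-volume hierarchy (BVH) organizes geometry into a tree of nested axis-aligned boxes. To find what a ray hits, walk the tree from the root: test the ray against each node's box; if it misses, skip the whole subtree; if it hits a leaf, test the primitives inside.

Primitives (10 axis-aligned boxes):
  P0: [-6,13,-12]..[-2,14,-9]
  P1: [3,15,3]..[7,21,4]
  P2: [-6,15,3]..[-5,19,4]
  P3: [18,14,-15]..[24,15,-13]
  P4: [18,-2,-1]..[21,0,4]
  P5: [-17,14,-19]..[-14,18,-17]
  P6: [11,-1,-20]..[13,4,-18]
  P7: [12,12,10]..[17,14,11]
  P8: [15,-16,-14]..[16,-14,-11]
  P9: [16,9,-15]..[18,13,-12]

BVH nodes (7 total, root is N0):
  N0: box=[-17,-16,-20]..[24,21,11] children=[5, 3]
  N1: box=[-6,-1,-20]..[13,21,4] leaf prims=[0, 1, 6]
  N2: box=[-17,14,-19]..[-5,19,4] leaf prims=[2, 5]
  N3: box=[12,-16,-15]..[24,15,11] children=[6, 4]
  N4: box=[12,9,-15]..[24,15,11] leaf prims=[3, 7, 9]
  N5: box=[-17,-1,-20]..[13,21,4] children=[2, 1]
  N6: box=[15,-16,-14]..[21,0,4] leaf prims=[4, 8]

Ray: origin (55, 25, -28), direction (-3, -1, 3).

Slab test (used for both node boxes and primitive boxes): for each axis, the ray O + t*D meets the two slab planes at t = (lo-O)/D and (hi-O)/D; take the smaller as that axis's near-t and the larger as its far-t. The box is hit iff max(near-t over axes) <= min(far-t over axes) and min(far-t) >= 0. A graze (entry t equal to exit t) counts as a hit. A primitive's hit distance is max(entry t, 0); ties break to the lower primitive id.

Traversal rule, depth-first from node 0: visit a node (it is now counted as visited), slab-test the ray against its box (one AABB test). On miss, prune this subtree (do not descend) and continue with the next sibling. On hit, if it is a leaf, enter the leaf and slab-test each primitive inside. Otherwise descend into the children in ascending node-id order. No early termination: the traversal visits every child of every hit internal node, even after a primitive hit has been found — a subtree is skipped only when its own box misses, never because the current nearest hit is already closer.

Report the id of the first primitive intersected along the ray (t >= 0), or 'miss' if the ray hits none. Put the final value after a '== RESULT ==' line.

Walk:
N0 x:[31/3,24] y:[4,41] z:[8/3,13] -> hit [31/3,13], descend [3, 5]
  N3 x:[31/3,43/3] y:[10,41] z:[13/3,13] -> hit [31/3,13], descend [4, 6]
    N4 x:[31/3,43/3] y:[10,16] z:[13/3,13] -> hit [31/3,13] leaf, test {P3(miss), P7@t=38/3, P9(miss)}
    N6 x:[34/3,40/3] y:[25,41] z:[14/3,32/3] -> miss, prune
  N5 x:[14,24] y:[4,26] z:[8/3,32/3] -> miss, prune

5 AABB tests over nodes [0, 3, 4, 6, 5]; 1 leaf entered; closest P7.

== RESULT ==
7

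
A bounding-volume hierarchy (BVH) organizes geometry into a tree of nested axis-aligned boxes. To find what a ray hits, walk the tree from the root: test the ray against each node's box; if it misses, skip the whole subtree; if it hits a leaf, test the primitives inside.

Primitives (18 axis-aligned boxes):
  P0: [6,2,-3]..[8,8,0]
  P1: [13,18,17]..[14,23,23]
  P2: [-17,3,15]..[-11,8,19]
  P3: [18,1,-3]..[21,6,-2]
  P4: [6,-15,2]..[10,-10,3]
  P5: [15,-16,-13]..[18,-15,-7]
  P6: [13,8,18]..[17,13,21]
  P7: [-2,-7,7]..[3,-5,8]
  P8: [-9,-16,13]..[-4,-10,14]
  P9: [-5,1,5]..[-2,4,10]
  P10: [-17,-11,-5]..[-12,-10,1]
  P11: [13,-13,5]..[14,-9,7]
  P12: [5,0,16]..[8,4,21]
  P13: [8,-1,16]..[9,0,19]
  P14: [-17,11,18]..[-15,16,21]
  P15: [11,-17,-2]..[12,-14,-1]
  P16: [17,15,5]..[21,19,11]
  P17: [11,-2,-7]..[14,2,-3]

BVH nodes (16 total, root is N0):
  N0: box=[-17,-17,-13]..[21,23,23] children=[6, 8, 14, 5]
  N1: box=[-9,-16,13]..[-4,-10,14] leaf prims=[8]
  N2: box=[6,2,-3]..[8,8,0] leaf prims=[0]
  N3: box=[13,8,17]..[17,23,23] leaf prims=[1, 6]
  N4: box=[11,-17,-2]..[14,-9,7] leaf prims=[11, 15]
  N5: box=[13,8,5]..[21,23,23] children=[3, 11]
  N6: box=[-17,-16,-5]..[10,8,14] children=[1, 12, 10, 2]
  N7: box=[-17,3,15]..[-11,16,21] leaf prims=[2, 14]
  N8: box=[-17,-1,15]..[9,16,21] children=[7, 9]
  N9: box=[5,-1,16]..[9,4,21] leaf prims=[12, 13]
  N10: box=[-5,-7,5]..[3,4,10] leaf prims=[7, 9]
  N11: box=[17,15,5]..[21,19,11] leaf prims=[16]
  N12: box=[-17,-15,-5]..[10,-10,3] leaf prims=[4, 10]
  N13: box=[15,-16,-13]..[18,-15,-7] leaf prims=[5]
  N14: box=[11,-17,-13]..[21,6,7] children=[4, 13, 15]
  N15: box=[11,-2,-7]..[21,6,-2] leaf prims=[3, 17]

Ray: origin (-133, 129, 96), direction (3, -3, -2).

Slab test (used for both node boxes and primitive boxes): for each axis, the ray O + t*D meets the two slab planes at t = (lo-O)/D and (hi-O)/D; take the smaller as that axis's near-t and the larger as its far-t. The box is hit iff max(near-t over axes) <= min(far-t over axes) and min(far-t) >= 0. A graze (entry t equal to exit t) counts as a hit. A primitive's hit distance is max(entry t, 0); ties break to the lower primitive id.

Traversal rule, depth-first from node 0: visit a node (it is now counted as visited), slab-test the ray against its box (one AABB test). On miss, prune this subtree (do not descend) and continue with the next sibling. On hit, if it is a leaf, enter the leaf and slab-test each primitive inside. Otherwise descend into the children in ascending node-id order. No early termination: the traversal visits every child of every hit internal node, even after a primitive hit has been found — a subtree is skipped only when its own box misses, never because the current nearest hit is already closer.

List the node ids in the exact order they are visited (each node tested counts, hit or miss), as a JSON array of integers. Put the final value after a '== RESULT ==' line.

Trace the traversal:
N0 x:[116/3,154/3] y:[106/3,146/3] z:[73/2,109/2] -> hit [116/3,146/3], descend [5, 6, 8, 14]
  N5 x:[146/3,154/3] y:[106/3,121/3] z:[73/2,91/2] -> miss, prune
  N6 x:[116/3,143/3] y:[121/3,145/3] z:[41,101/2] -> hit [41,143/3], descend [1, 2, 10, 12]
    N1 x:[124/3,43] y:[139/3,145/3] z:[41,83/2] -> miss, prune
    N2 x:[139/3,47] y:[121/3,127/3] z:[48,99/2] -> miss, prune
    N10 x:[128/3,136/3] y:[125/3,136/3] z:[43,91/2] -> hit [43,136/3] leaf, test {P7(miss), P9(miss)}
    N12 x:[116/3,143/3] y:[139/3,48] z:[93/2,101/2] -> hit [93/2,143/3] leaf, test {P4@t=93/2, P10(miss)}
  N8 x:[116/3,142/3] y:[113/3,130/3] z:[75/2,81/2] -> hit [116/3,81/2], descend [7, 9]
    N7 x:[116/3,122/3] y:[113/3,42] z:[75/2,81/2] -> hit [116/3,81/2] leaf, test {P2@t=121/3, P14@t=116/3}
    N9 x:[46,142/3] y:[125/3,130/3] z:[75/2,40] -> miss, prune
  N14 x:[48,154/3] y:[41,146/3] z:[89/2,109/2] -> hit [48,146/3], descend [4, 13, 15]
    N4 x:[48,49] y:[46,146/3] z:[89/2,49] -> hit [48,146/3] leaf, test {P11(miss), P15(miss)}
    N13 x:[148/3,151/3] y:[48,145/3] z:[103/2,109/2] -> miss, prune
    N15 x:[48,154/3] y:[41,131/3] z:[49,103/2] -> miss, prune

Summary -> nodes [0, 5, 6, 1, 2, 10, 12, 8, 7, 9, 14, 4, 13, 15]; box-tests=14; leaf-entries=4; first=P14

== RESULT ==
[0, 5, 6, 1, 2, 10, 12, 8, 7, 9, 14, 4, 13, 15]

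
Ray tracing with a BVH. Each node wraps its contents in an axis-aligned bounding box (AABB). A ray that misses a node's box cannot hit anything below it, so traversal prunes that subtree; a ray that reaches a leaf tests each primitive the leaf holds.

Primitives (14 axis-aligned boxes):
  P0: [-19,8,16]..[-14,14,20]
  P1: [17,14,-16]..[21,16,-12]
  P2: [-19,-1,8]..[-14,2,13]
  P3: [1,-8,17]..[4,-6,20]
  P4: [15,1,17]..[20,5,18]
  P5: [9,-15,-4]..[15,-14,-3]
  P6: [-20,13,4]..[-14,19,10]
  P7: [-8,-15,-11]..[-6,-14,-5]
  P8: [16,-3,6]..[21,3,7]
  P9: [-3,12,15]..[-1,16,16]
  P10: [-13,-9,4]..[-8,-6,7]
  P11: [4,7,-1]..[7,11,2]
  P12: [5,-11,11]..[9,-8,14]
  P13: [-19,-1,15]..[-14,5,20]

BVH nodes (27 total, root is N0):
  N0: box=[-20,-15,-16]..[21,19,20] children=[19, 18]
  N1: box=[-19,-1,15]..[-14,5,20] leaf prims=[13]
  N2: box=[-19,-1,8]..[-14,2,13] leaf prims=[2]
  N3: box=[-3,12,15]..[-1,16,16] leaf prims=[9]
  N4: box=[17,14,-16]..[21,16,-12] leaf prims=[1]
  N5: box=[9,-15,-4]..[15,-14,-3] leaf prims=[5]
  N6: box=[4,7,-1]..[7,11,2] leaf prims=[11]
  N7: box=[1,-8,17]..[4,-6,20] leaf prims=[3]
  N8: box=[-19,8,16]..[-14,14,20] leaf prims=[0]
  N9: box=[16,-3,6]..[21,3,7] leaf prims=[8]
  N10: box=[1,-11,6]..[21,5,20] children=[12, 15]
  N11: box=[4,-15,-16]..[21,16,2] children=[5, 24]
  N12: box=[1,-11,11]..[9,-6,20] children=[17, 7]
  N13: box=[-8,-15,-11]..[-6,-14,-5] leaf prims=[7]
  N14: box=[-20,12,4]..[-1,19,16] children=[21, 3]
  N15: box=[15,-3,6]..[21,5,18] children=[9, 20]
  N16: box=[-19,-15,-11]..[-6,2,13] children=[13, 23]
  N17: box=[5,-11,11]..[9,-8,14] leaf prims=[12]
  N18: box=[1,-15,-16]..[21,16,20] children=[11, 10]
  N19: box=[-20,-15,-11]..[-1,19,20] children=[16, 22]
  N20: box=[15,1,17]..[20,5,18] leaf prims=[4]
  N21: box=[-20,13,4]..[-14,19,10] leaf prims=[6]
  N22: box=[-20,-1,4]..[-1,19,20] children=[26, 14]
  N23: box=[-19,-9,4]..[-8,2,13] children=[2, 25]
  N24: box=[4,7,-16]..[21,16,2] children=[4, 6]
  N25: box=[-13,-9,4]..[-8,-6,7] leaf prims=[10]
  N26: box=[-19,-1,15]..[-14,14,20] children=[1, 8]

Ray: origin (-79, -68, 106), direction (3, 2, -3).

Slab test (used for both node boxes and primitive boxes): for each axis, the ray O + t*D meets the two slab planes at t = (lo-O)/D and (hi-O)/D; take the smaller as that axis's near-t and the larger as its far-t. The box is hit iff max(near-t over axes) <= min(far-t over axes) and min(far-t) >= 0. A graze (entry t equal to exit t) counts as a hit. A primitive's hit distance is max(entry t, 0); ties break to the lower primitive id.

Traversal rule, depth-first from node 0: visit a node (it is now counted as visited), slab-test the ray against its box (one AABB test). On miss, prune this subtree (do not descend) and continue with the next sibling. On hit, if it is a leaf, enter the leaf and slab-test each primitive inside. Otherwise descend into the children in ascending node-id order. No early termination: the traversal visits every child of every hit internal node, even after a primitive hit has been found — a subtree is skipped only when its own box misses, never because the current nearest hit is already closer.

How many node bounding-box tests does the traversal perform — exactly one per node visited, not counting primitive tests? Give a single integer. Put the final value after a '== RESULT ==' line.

Walk:
N0 x:[59/3,100/3] y:[53/2,87/2] z:[86/3,122/3] -> hit [86/3,100/3], descend [18, 19]
  N18 x:[80/3,100/3] y:[53/2,42] z:[86/3,122/3] -> hit [86/3,100/3], descend [10, 11]
    N10 x:[80/3,100/3] y:[57/2,73/2] z:[86/3,100/3] -> hit [86/3,100/3], descend [12, 15]
      N12 x:[80/3,88/3] y:[57/2,31] z:[86/3,95/3] -> hit [86/3,88/3], descend [7, 17]
        N7 x:[80/3,83/3] y:[30,31] z:[86/3,89/3] -> miss, prune
        N17 x:[28,88/3] y:[57/2,30] z:[92/3,95/3] -> miss, prune
      N15 x:[94/3,100/3] y:[65/2,73/2] z:[88/3,100/3] -> hit [65/2,100/3], descend [9, 20]
        N9 x:[95/3,100/3] y:[65/2,71/2] z:[33,100/3] -> hit [33,100/3] leaf, test {P8@t=33}
        N20 x:[94/3,33] y:[69/2,73/2] z:[88/3,89/3] -> miss, prune
    N11 x:[83/3,100/3] y:[53/2,42] z:[104/3,122/3] -> miss, prune
  N19 x:[59/3,26] y:[53/2,87/2] z:[86/3,39] -> miss, prune

Visited [0, 18, 10, 12, 7, 17, 15, 9, 20, 11, 19]. Tests: 11 box, 1 leaf. Nearest: P8.

== RESULT ==
11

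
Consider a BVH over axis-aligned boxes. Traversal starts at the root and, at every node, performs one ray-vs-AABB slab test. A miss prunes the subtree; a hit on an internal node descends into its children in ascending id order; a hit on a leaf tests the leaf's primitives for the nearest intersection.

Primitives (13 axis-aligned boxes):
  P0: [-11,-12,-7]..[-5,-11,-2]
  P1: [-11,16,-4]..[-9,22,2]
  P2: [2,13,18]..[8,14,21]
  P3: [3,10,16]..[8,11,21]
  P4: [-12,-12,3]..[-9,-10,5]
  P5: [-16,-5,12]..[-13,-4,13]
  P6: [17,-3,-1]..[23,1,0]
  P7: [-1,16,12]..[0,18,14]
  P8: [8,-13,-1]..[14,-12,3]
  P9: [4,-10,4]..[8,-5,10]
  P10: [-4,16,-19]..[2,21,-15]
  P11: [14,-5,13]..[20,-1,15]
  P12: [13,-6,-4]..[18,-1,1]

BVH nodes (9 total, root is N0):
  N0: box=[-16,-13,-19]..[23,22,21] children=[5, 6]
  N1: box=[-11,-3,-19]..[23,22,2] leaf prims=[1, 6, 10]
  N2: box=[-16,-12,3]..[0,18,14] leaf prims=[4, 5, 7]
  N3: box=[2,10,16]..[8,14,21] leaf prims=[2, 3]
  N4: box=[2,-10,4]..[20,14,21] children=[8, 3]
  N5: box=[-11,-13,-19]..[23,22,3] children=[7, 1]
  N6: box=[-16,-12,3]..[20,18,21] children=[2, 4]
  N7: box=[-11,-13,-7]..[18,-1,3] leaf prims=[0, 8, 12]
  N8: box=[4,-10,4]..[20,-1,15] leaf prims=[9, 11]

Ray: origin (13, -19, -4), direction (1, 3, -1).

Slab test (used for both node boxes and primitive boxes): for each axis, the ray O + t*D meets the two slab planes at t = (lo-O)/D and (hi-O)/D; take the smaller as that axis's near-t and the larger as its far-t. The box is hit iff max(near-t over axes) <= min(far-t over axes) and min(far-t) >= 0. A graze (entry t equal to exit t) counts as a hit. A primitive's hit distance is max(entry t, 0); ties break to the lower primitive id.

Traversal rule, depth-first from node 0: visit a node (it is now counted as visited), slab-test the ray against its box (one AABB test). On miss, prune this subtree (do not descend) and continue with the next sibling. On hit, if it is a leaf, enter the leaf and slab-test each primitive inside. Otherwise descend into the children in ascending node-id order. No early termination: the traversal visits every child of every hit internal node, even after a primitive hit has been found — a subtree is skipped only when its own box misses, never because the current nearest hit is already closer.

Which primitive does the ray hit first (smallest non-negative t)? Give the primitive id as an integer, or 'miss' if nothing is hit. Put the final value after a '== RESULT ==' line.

Walk:
N0 x:[-29,10] y:[2,41/3] z:[-25,15] -> hit [2,10], descend [5, 6]
  N5 x:[-24,10] y:[2,41/3] z:[-7,15] -> hit [2,10], descend [1, 7]
    N1 x:[-24,10] y:[16/3,41/3] z:[-6,15] -> hit [16/3,10] leaf, test {P1(miss), P6(miss), P10(miss)}
    N7 x:[-24,5] y:[2,6] z:[-7,3] -> hit [2,3] leaf, test {P0(miss), P8(miss), P12(miss)}
  N6 x:[-29,7] y:[7/3,37/3] z:[-25,-7] -> miss, prune

Summary -> nodes [0, 5, 1, 7, 6]; box-tests=5; leaf-entries=2; first=miss

== RESULT ==
miss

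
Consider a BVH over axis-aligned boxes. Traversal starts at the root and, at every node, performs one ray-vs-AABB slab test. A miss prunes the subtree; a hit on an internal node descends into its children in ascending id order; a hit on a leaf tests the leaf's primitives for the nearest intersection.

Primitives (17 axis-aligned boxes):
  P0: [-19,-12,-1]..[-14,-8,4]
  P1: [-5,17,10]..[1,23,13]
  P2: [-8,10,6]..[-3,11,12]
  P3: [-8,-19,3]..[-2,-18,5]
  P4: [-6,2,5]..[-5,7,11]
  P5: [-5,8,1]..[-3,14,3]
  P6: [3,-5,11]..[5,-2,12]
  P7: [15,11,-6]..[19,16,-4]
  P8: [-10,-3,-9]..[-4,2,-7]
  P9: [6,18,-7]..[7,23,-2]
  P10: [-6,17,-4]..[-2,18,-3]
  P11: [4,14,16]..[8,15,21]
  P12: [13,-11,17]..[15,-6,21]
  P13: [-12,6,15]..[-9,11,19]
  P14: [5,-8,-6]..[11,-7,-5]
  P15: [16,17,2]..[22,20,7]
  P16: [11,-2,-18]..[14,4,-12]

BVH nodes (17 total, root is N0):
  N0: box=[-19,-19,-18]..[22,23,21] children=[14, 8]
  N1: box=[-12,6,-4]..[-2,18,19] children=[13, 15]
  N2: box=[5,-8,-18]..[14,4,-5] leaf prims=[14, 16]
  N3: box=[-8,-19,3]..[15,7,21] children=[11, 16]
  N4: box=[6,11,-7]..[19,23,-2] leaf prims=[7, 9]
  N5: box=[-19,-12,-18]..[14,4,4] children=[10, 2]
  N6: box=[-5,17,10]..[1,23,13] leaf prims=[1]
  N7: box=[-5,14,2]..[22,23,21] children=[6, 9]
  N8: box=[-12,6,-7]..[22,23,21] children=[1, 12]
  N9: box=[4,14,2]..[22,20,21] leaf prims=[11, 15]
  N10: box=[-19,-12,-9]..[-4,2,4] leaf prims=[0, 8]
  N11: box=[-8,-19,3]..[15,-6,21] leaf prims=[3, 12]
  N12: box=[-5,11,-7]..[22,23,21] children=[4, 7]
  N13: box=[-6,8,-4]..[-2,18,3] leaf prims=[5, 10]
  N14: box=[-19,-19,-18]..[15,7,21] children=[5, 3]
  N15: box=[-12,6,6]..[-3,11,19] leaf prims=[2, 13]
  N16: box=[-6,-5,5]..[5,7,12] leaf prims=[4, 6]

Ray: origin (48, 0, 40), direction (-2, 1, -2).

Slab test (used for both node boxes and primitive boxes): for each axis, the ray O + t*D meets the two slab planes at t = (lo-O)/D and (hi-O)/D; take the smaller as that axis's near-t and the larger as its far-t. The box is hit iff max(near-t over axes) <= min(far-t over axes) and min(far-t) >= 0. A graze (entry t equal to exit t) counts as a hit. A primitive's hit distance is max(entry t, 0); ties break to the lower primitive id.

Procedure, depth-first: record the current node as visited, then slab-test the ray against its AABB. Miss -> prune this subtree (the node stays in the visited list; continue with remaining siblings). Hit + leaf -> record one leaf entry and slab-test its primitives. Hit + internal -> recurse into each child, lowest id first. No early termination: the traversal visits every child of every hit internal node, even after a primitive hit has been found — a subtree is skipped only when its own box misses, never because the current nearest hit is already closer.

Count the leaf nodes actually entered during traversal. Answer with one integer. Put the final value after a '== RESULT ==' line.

Walk:
N0 x:[13,67/2] y:[-19,23] z:[19/2,29] -> hit [13,23], descend [8, 14]
  N8 x:[13,30] y:[6,23] z:[19/2,47/2] -> hit [13,23], descend [1, 12]
    N1 x:[25,30] y:[6,18] z:[21/2,22] -> miss, prune
    N12 x:[13,53/2] y:[11,23] z:[19/2,47/2] -> hit [13,23], descend [4, 7]
      N4 x:[29/2,21] y:[11,23] z:[21,47/2] -> hit [21,21] leaf, test {P7(miss), P9@t=21}
      N7 x:[13,53/2] y:[14,23] z:[19/2,19] -> hit [14,19], descend [6, 9]
        N6 x:[47/2,53/2] y:[17,23] z:[27/2,15] -> miss, prune
        N9 x:[13,22] y:[14,20] z:[19/2,19] -> hit [14,19] leaf, test {P11(miss), P15(miss)}
  N14 x:[33/2,67/2] y:[-19,7] z:[19/2,29] -> miss, prune

Visited [0, 8, 1, 12, 4, 7, 6, 9, 14]. Tests: 9 box, 2 leaf. Nearest: P9.

== RESULT ==
2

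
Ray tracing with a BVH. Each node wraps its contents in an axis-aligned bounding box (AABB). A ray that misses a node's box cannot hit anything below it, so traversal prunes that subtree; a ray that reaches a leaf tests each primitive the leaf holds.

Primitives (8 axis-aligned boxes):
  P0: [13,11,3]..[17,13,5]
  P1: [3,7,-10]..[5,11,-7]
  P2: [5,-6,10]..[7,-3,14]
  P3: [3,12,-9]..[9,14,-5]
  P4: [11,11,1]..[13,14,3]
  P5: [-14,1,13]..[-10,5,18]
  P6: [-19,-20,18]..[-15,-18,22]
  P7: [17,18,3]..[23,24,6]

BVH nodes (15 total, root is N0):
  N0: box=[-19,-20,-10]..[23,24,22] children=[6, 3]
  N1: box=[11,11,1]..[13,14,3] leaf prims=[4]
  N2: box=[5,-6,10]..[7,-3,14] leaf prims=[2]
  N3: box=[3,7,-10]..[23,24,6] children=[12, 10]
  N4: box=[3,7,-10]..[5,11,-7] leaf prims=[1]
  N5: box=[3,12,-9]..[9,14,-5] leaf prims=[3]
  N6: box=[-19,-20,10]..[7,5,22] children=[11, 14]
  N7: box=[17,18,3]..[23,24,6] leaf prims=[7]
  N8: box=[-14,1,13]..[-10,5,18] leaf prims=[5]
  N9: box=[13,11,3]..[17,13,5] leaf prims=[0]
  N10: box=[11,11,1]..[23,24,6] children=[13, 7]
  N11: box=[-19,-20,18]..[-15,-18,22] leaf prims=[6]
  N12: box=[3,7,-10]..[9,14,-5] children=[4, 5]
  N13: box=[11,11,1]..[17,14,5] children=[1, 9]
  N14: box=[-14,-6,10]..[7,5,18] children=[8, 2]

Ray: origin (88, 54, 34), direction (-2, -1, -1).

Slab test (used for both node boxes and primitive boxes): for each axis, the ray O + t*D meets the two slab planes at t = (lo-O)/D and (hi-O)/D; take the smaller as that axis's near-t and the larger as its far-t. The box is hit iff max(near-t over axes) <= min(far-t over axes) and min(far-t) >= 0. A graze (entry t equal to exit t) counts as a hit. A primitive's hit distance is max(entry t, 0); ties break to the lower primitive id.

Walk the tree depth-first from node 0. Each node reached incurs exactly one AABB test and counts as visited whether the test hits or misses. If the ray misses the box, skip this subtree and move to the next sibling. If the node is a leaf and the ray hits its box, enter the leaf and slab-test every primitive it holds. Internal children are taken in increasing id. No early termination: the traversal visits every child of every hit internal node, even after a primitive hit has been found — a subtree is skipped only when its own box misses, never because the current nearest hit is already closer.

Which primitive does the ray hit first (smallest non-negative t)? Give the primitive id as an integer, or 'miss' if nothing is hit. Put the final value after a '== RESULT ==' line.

Walk:
N0 x:[65/2,107/2] y:[30,74] z:[12,44] -> hit [65/2,44], descend [3, 6]
  N3 x:[65/2,85/2] y:[30,47] z:[28,44] -> hit [65/2,85/2], descend [10, 12]
    N10 x:[65/2,77/2] y:[30,43] z:[28,33] -> hit [65/2,33], descend [7, 13]
      N7 x:[65/2,71/2] y:[30,36] z:[28,31] -> miss, prune
      N13 x:[71/2,77/2] y:[40,43] z:[29,33] -> miss, prune
    N12 x:[79/2,85/2] y:[40,47] z:[39,44] -> hit [40,85/2], descend [4, 5]
      N4 x:[83/2,85/2] y:[43,47] z:[41,44] -> miss, prune
      N5 x:[79/2,85/2] y:[40,42] z:[39,43] -> hit [40,42] leaf, test {P3@t=40}
  N6 x:[81/2,107/2] y:[49,74] z:[12,24] -> miss, prune

Summary -> nodes [0, 3, 10, 7, 13, 12, 4, 5, 6]; box-tests=9; leaf-entries=1; first=P3

== RESULT ==
3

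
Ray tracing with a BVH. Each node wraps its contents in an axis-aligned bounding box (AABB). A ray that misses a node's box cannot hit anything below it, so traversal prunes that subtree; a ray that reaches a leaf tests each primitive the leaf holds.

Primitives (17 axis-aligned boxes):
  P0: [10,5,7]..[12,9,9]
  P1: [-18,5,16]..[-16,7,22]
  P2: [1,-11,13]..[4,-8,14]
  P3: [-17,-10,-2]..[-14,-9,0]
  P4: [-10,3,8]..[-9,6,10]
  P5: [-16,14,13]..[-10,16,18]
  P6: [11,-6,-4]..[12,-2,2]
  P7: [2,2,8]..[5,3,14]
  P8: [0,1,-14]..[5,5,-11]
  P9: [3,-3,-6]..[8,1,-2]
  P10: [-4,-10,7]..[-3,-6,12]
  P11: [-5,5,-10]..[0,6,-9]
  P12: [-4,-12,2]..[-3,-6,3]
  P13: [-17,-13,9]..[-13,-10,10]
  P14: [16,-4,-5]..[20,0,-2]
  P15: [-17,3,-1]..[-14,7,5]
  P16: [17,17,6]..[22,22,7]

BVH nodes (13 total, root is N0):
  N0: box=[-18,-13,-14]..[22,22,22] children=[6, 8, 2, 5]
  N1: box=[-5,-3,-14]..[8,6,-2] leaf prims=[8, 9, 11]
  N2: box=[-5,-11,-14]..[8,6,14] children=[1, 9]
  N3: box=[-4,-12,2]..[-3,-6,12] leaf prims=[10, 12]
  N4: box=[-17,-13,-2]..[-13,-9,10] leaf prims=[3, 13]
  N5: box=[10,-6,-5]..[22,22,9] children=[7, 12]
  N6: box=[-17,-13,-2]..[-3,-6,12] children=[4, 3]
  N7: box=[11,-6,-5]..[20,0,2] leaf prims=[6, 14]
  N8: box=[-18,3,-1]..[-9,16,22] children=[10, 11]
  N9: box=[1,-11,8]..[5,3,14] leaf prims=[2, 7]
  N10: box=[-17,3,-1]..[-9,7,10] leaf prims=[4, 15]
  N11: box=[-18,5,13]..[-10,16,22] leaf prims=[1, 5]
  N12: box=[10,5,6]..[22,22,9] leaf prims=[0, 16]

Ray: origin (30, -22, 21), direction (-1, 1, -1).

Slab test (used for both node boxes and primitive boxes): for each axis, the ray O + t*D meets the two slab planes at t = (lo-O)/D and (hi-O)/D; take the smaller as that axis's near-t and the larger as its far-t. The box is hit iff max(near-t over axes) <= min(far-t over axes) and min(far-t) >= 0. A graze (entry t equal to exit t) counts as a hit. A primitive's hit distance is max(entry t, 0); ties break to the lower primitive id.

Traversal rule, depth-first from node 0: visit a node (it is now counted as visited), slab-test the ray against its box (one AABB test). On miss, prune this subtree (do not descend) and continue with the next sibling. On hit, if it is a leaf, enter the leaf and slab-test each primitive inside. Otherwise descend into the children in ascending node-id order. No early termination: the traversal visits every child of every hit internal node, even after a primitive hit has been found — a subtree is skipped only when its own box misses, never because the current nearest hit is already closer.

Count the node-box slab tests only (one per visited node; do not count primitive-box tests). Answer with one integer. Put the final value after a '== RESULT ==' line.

Traverse from the root:
N0 x:[8,48] y:[9,44] z:[-1,35] -> hit [9,35], descend [2, 5, 6, 8]
  N2 x:[22,35] y:[11,28] z:[7,35] -> hit [22,28], descend [1, 9]
    N1 x:[22,35] y:[19,28] z:[23,35] -> hit [23,28] leaf, test {P8(miss), P9@t=23, P11(miss)}
    N9 x:[25,29] y:[11,25] z:[7,13] -> miss, prune
  N5 x:[8,20] y:[16,44] z:[12,26] -> hit [16,20], descend [7, 12]
    N7 x:[10,19] y:[16,22] z:[19,26] -> hit [19,19] leaf, test {P6@t=19, P14(miss)}
    N12 x:[8,20] y:[27,44] z:[12,15] -> miss, prune
  N6 x:[33,47] y:[9,16] z:[9,23] -> miss, prune
  N8 x:[39,48] y:[25,38] z:[-1,22] -> miss, prune

order=[0, 2, 1, 9, 5, 7, 12, 6, 8]  |boxes|=9  |leaves|=2  hit=P6

== RESULT ==
9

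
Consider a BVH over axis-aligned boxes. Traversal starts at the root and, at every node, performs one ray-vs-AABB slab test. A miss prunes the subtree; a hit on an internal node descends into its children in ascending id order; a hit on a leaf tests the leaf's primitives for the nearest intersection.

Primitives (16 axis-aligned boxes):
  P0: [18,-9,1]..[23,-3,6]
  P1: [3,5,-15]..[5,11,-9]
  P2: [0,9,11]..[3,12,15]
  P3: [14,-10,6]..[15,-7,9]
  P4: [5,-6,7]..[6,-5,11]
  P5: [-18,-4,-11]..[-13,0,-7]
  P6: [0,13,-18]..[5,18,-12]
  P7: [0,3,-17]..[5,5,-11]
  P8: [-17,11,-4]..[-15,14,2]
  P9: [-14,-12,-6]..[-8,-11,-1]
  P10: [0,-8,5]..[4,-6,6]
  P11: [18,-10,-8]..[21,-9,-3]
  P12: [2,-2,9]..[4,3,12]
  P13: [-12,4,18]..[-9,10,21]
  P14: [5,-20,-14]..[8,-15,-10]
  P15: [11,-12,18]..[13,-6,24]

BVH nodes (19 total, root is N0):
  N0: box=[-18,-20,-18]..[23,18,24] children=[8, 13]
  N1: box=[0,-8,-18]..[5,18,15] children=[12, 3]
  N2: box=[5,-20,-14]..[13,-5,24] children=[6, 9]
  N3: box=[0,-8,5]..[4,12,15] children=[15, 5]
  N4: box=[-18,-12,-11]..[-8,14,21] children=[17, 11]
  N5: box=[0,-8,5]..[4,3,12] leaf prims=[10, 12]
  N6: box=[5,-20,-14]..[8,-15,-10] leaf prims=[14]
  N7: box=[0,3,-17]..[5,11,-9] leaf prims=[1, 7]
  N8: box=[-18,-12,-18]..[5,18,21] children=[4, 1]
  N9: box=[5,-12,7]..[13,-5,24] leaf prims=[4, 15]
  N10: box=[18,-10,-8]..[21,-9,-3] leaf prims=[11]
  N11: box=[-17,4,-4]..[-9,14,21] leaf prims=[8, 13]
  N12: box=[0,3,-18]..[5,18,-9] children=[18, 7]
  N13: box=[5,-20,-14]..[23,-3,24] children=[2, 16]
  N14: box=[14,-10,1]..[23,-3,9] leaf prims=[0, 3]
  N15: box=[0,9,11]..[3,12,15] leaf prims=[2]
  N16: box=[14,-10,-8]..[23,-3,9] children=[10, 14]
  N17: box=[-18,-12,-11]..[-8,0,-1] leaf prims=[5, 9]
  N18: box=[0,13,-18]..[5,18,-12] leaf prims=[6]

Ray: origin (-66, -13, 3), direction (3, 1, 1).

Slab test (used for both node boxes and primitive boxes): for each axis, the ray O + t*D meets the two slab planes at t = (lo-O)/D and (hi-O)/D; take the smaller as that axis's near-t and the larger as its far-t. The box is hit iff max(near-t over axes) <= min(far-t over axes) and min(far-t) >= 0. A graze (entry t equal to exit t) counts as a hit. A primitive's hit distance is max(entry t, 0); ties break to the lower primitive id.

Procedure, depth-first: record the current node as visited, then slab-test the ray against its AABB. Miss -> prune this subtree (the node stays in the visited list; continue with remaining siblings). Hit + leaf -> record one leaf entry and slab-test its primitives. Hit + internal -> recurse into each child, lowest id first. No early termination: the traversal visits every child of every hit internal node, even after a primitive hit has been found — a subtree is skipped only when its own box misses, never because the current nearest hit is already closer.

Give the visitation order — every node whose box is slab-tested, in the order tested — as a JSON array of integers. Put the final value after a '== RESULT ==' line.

Trace the traversal:
N0 x:[16,89/3] y:[-7,31] z:[-21,21] -> hit [16,21], descend [8, 13]
  N8 x:[16,71/3] y:[1,31] z:[-21,18] -> hit [16,18], descend [1, 4]
    N1 x:[22,71/3] y:[5,31] z:[-21,12] -> miss, prune
    N4 x:[16,58/3] y:[1,27] z:[-14,18] -> hit [16,18], descend [11, 17]
      N11 x:[49/3,19] y:[17,27] z:[-7,18] -> hit [17,18] leaf, test {P8(miss), P13@t=18}
      N17 x:[16,58/3] y:[1,13] z:[-14,-4] -> miss, prune
  N13 x:[71/3,89/3] y:[-7,10] z:[-17,21] -> miss, prune

7 AABB tests over nodes [0, 8, 1, 4, 11, 17, 13]; 1 leaf entered; closest P13.

== RESULT ==
[0, 8, 1, 4, 11, 17, 13]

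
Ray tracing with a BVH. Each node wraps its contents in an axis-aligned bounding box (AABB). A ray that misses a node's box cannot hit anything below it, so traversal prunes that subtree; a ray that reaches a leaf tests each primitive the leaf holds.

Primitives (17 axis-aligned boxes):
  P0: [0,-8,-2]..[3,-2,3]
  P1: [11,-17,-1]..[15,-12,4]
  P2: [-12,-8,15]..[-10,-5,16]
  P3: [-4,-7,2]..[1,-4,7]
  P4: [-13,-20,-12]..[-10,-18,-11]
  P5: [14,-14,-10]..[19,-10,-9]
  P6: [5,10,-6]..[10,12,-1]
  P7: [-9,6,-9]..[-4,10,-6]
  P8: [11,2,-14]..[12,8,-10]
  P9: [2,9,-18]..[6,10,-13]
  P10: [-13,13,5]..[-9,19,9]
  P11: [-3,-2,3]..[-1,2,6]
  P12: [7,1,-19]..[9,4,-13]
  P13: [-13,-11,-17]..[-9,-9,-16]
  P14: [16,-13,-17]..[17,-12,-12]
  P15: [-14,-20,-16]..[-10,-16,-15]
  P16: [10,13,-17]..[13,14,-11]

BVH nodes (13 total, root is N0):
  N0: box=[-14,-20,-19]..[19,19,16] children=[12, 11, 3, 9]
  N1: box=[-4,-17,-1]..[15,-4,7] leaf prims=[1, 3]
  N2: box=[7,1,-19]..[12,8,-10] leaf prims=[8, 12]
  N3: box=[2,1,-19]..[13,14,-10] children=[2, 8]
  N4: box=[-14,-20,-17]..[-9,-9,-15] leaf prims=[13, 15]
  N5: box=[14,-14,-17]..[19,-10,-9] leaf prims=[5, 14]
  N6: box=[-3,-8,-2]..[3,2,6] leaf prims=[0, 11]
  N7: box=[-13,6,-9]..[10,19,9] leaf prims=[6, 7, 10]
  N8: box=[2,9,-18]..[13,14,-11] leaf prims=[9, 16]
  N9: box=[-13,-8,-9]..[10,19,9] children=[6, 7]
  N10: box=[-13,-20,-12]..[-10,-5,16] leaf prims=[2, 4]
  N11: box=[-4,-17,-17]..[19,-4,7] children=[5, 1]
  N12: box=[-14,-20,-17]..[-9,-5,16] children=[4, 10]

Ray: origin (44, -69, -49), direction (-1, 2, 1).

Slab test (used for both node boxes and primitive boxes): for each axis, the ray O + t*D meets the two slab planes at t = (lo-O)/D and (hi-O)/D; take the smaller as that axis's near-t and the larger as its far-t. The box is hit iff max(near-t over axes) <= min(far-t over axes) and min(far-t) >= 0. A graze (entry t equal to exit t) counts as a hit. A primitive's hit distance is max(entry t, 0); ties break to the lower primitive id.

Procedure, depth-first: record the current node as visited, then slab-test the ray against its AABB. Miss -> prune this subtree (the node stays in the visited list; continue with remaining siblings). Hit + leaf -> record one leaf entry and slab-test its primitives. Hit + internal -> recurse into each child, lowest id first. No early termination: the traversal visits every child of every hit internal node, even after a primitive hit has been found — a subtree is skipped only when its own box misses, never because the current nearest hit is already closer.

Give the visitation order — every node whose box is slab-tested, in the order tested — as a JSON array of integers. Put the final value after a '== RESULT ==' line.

Trace the traversal:
N0 x:[25,58] y:[49/2,44] z:[30,65] -> hit [30,44], descend [3, 9, 11, 12]
  N3 x:[31,42] y:[35,83/2] z:[30,39] -> hit [35,39], descend [2, 8]
    N2 x:[32,37] y:[35,77/2] z:[30,39] -> hit [35,37] leaf, test {P8(miss), P12@t=35}
    N8 x:[31,42] y:[39,83/2] z:[31,38] -> miss, prune
  N9 x:[34,57] y:[61/2,44] z:[40,58] -> hit [40,44], descend [6, 7]
    N6 x:[41,47] y:[61/2,71/2] z:[47,55] -> miss, prune
    N7 x:[34,57] y:[75/2,44] z:[40,58] -> hit [40,44] leaf, test {P6(miss), P7(miss), P10(miss)}
  N11 x:[25,48] y:[26,65/2] z:[32,56] -> hit [32,65/2], descend [1, 5]
    N1 x:[29,48] y:[26,65/2] z:[48,56] -> miss, prune
    N5 x:[25,30] y:[55/2,59/2] z:[32,40] -> miss, prune
  N12 x:[53,58] y:[49/2,32] z:[32,65] -> miss, prune

order=[0, 3, 2, 8, 9, 6, 7, 11, 1, 5, 12]  |boxes|=11  |leaves|=2  hit=P12

== RESULT ==
[0, 3, 2, 8, 9, 6, 7, 11, 1, 5, 12]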